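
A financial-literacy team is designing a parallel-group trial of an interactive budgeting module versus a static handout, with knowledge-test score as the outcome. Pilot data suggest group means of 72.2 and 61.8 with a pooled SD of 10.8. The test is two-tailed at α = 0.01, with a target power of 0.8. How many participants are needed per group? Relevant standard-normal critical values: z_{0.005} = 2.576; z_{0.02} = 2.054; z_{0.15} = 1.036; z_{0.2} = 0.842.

n = 26 per group

Cohen's d = |M₁ − M₂| / SD_pooled = |72.2 − 61.8| / 10.8 = 10.4 / 10.8 = 0.963.
For two independent groups with equal n: n = 2·((z_{α/2} + z_β) / d)².
z_{α/2} + z_β = 2.576 + 0.842 = 3.418.
n = 2 × (3.418 / 0.963)² = 2 × 3.549² = 2 × 12.60 = 25.2.
Round up to the next whole participant.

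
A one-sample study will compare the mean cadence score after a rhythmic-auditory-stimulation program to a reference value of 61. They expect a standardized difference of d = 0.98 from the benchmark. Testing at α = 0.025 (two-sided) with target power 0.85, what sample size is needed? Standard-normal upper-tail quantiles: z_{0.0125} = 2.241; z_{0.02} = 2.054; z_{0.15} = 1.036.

n = 12

For a one-sample test: n = ((z_{α/2} + z_β) / d)².
z_{α/2} + z_β = 2.241 + 1.036 = 3.277.
n = (3.277 / 0.98)² = 3.344² = 11.18.
Round up.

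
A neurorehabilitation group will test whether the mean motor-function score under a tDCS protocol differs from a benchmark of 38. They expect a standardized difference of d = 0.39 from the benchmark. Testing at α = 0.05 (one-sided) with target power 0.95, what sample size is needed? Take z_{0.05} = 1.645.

For a one-sample test: n = ((z_{α} + z_β) / d)².
z_{α} + z_β = 1.645 + 1.645 = 3.290.
n = (3.290 / 0.39)² = 8.436² = 71.16.
Round up.

n = 72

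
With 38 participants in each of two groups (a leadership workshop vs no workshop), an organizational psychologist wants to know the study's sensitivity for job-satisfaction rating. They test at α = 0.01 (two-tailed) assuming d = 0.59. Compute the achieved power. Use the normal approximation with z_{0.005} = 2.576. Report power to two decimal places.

power ≈ 0.50

For two equal groups, power = Φ(d·√(n/2) − z_{α/2}).
d·√(n/2) = 0.59 × √(38/2) = 0.59 × 4.359 = 2.572.
z_β = 2.572 − 2.576 = -0.004.
Power = Φ(-0.004) = 0.498.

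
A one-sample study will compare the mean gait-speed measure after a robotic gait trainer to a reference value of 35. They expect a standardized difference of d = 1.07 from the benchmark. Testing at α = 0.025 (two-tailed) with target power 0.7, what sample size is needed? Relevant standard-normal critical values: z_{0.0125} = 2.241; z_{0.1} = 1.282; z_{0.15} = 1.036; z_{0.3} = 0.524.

For a one-sample test: n = ((z_{α/2} + z_β) / d)².
z_{α/2} + z_β = 2.241 + 0.524 = 2.765.
n = (2.765 / 1.07)² = 2.584² = 6.68.
Round up.

n = 7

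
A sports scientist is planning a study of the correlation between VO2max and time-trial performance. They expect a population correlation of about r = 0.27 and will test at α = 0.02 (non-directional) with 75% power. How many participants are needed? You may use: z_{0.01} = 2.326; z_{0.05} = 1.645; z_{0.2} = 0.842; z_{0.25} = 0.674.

n = 121

Fisher's z: C = ½·ln((1+r)/(1−r)) = ½·ln(1.7397) = 0.2769.
n = ((z_{α/2} + z_β)/C)² + 3.
(2.326 + 0.674) / 0.2769 = 3.000 / 0.2769 = 10.834.
n = 10.834² + 3 = 117.38 + 3 = 120.4.
Round up.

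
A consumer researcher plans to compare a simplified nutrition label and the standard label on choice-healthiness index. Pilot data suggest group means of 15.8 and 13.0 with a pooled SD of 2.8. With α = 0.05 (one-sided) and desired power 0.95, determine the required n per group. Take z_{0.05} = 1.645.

n = 22 per group

Cohen's d = |M₁ − M₂| / SD_pooled = |15.8 − 13.0| / 2.8 = 2.8 / 2.8 = 1.000.
For two independent groups with equal n: n = 2·((z_{α} + z_β) / d)².
z_{α} + z_β = 1.645 + 1.645 = 3.290.
n = 2 × (3.290 / 1.000)² = 2 × 3.290² = 2 × 10.82 = 21.6.
Round up to the next whole participant.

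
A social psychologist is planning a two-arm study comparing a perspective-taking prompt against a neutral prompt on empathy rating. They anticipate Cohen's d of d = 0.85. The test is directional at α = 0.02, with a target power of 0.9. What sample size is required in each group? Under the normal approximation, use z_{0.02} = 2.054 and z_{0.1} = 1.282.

For two independent groups with equal n: n = 2·((z_{α} + z_β) / d)².
z_{α} + z_β = 2.054 + 1.282 = 3.336.
n = 2 × (3.336 / 0.85)² = 2 × 3.925² = 2 × 15.40 = 30.8.
Round up to the next whole participant.

n = 31 per group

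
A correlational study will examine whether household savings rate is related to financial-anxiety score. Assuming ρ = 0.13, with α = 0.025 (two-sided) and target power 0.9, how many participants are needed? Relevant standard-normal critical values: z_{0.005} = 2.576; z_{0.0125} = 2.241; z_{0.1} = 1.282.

n = 730

Fisher's z: C = ½·ln((1+r)/(1−r)) = ½·ln(1.2989) = 0.1307.
n = ((z_{α/2} + z_β)/C)² + 3.
(2.241 + 1.282) / 0.1307 = 3.523 / 0.1307 = 26.955.
n = 26.955² + 3 = 726.56 + 3 = 729.6.
Round up.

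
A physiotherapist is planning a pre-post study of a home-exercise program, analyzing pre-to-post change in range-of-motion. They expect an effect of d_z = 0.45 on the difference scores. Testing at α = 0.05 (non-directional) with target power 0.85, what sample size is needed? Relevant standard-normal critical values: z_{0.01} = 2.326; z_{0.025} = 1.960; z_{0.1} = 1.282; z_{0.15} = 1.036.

n = 45 pairs

For a paired (one-sample on differences) test: n = ((z_{α/2} + z_β) / d)².
z_{α/2} + z_β = 1.960 + 1.036 = 2.996.
n = (2.996 / 0.45)² = 6.658² = 44.33.
Round up.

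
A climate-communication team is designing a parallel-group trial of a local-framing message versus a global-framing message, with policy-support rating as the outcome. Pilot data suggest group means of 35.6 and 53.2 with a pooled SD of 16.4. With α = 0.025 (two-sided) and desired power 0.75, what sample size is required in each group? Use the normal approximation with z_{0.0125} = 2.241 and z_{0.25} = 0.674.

n = 15 per group

Cohen's d = |M₁ − M₂| / SD_pooled = |35.6 − 53.2| / 16.4 = 17.6 / 16.4 = 1.073.
For two independent groups with equal n: n = 2·((z_{α/2} + z_β) / d)².
z_{α/2} + z_β = 2.241 + 0.674 = 2.915.
n = 2 × (2.915 / 1.073)² = 2 × 2.717² = 2 × 7.38 = 14.8.
Round up to the next whole participant.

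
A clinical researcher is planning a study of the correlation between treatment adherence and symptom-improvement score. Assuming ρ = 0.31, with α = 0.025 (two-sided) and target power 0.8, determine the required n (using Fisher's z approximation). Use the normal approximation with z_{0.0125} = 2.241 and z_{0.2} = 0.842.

n = 96

Fisher's z: C = ½·ln((1+r)/(1−r)) = ½·ln(1.8986) = 0.3205.
n = ((z_{α/2} + z_β)/C)² + 3.
(2.241 + 0.842) / 0.3205 = 3.083 / 0.3205 = 9.619.
n = 9.619² + 3 = 92.53 + 3 = 95.5.
Round up.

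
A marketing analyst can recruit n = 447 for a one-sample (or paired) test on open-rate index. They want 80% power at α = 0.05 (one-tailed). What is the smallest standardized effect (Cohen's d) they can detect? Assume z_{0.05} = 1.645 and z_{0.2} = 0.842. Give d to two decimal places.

d_min ≈ 0.12

For a single sample (or paired design) of n = 447: d_min = (z_{α} + z_β)/√n.
z-sum = 1.645 + 0.842 = 2.487.
d_min = 2.487 / √447 = 2.487 / 21.142 = 0.118.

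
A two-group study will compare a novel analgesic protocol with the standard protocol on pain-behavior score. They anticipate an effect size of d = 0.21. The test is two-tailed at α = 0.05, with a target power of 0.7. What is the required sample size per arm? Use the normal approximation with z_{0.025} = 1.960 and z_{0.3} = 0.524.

For two independent groups with equal n: n = 2·((z_{α/2} + z_β) / d)².
z_{α/2} + z_β = 1.960 + 0.524 = 2.484.
n = 2 × (2.484 / 0.21)² = 2 × 11.829² = 2 × 139.92 = 279.8.
Round up to the next whole participant.

n = 280 per group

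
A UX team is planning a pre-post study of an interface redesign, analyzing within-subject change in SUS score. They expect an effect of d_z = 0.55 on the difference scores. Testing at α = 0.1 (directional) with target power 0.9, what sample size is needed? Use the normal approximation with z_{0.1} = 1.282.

For a paired (one-sample on differences) test: n = ((z_{α} + z_β) / d)².
z_{α} + z_β = 1.282 + 1.282 = 2.564.
n = (2.564 / 0.55)² = 4.662² = 21.73.
Round up.

n = 22 pairs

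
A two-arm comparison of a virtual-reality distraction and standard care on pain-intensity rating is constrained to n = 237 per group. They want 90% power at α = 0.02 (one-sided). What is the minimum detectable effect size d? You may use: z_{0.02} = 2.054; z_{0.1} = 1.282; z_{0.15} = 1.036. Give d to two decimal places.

For two independent groups of n = 237 each: d_min = (z_{α} + z_β)·√(2/n).
z-sum = 2.054 + 1.282 = 3.336.
d_min = 3.336 × √(2/237) = 3.336 × 0.0919 = 0.306.

d_min ≈ 0.31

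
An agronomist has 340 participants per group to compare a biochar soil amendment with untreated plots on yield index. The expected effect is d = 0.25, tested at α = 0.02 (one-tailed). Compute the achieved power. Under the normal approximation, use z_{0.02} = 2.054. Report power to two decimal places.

power ≈ 0.89

For two equal groups, power = Φ(d·√(n/2) − z_{α}).
d·√(n/2) = 0.25 × √(340/2) = 0.25 × 13.038 = 3.260.
z_β = 3.260 − 2.054 = 1.206.
Power = Φ(1.206) = 0.886.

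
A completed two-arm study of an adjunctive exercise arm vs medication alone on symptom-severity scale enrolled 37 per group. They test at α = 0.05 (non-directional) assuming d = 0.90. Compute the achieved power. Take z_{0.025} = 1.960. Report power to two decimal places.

For two equal groups, power = Φ(d·√(n/2) − z_{α/2}).
d·√(n/2) = 0.90 × √(37/2) = 0.90 × 4.301 = 3.871.
z_β = 3.871 − 1.960 = 1.911.
Power = Φ(1.911) = 0.972.

power ≈ 0.97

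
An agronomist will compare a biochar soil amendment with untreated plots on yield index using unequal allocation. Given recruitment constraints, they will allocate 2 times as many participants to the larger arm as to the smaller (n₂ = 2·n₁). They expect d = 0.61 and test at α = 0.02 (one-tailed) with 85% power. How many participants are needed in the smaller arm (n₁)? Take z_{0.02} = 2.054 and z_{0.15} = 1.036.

n₁ = 39

With allocation ratio k = n₂/n₁ = 2, Var(x̄₁−x̄₂) = σ²(1/n₁ + 1/(k·n₁)) = σ²·(k+1)/(k·n₁).
So n₁ = (1 + 1/k)·((z_{α} + z_β)/d)² = 1.500 × (3.090/0.61)².
n₁ = 1.500 × 25.66 = 38.5.
Round up: n₁ = 39, giving n₂ = 2 × 39 = 78.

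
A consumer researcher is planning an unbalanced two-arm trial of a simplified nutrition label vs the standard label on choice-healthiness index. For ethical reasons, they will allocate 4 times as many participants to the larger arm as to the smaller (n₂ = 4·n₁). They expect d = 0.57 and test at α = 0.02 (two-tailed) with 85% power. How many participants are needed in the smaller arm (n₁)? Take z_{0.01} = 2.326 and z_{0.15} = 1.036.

n₁ = 44

With allocation ratio k = n₂/n₁ = 4, Var(x̄₁−x̄₂) = σ²(1/n₁ + 1/(k·n₁)) = σ²·(k+1)/(k·n₁).
So n₁ = (1 + 1/k)·((z_{α/2} + z_β)/d)² = 1.250 × (3.362/0.57)².
n₁ = 1.250 × 34.79 = 43.5.
Round up: n₁ = 44, giving n₂ = 4 × 44 = 176.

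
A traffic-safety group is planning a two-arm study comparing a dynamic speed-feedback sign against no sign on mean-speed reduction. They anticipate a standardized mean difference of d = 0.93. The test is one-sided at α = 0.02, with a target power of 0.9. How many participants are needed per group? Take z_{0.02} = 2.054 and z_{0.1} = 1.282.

n = 26 per group

For two independent groups with equal n: n = 2·((z_{α} + z_β) / d)².
z_{α} + z_β = 2.054 + 1.282 = 3.336.
n = 2 × (3.336 / 0.93)² = 2 × 3.587² = 2 × 12.87 = 25.7.
Round up to the next whole participant.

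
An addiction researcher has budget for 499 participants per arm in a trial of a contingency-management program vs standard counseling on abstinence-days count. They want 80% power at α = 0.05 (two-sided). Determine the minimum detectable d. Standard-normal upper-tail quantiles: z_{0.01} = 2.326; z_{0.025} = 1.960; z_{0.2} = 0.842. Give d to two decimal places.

d_min ≈ 0.18

For two independent groups of n = 499 each: d_min = (z_{α/2} + z_β)·√(2/n).
z-sum = 1.960 + 0.842 = 2.802.
d_min = 2.802 × √(2/499) = 2.802 × 0.0633 = 0.177.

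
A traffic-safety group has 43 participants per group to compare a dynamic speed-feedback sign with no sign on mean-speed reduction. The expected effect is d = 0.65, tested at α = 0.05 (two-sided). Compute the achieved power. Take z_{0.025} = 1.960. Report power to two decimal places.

For two equal groups, power = Φ(d·√(n/2) − z_{α/2}).
d·√(n/2) = 0.65 × √(43/2) = 0.65 × 4.637 = 3.014.
z_β = 3.014 − 1.960 = 1.054.
Power = Φ(1.054) = 0.854.

power ≈ 0.85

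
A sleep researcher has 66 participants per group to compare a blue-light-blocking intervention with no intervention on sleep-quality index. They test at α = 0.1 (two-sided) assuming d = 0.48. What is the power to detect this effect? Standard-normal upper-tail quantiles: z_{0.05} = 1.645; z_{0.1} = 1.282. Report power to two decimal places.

power ≈ 0.87

For two equal groups, power = Φ(d·√(n/2) − z_{α/2}).
d·√(n/2) = 0.48 × √(66/2) = 0.48 × 5.745 = 2.757.
z_β = 2.757 − 1.645 = 1.112.
Power = Φ(1.112) = 0.867.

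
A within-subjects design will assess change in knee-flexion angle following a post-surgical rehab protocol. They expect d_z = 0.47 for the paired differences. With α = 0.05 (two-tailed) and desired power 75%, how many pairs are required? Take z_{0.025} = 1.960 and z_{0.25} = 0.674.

For a paired (one-sample on differences) test: n = ((z_{α/2} + z_β) / d)².
z_{α/2} + z_β = 1.960 + 0.674 = 2.634.
n = (2.634 / 0.47)² = 5.604² = 31.41.
Round up.

n = 32 pairs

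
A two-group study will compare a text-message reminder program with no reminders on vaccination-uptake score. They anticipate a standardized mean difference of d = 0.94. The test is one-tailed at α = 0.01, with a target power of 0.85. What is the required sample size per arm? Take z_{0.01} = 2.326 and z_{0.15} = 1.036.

n = 26 per group

For two independent groups with equal n: n = 2·((z_{α} + z_β) / d)².
z_{α} + z_β = 2.326 + 1.036 = 3.362.
n = 2 × (3.362 / 0.94)² = 2 × 3.577² = 2 × 12.79 = 25.6.
Round up to the next whole participant.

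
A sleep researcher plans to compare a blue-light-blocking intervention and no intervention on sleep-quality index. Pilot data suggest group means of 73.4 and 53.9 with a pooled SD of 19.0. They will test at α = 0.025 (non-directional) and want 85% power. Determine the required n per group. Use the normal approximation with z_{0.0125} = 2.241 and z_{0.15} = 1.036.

Cohen's d = |M₁ − M₂| / SD_pooled = |73.4 − 53.9| / 19.0 = 19.5 / 19.0 = 1.026.
For two independent groups with equal n: n = 2·((z_{α/2} + z_β) / d)².
z_{α/2} + z_β = 2.241 + 1.036 = 3.277.
n = 2 × (3.277 / 1.026)² = 2 × 3.194² = 2 × 10.20 = 20.4.
Round up to the next whole participant.

n = 21 per group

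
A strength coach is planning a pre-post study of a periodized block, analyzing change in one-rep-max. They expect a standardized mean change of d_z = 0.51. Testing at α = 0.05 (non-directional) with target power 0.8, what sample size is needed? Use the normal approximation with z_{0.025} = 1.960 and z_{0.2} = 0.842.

n = 31 pairs

For a paired (one-sample on differences) test: n = ((z_{α/2} + z_β) / d)².
z_{α/2} + z_β = 1.960 + 0.842 = 2.802.
n = (2.802 / 0.51)² = 5.494² = 30.19.
Round up.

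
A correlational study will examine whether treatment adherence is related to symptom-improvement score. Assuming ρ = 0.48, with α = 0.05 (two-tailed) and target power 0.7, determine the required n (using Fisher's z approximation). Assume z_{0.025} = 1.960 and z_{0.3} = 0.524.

n = 26

Fisher's z: C = ½·ln((1+r)/(1−r)) = ½·ln(2.8462) = 0.5230.
n = ((z_{α/2} + z_β)/C)² + 3.
(1.960 + 0.524) / 0.5230 = 2.484 / 0.5230 = 4.750.
n = 4.750² + 3 = 22.56 + 3 = 25.6.
Round up.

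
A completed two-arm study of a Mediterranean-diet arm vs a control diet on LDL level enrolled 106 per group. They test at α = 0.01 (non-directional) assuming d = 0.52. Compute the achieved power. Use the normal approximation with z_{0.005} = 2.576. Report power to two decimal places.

For two equal groups, power = Φ(d·√(n/2) − z_{α/2}).
d·√(n/2) = 0.52 × √(106/2) = 0.52 × 7.280 = 3.786.
z_β = 3.786 − 2.576 = 1.210.
Power = Φ(1.210) = 0.887.

power ≈ 0.89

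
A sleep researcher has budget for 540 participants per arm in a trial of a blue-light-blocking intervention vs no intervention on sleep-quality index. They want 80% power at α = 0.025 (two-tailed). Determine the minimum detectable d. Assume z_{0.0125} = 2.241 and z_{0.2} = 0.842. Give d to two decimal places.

d_min ≈ 0.19

For two independent groups of n = 540 each: d_min = (z_{α/2} + z_β)·√(2/n).
z-sum = 2.241 + 0.842 = 3.083.
d_min = 3.083 × √(2/540) = 3.083 × 0.0609 = 0.188.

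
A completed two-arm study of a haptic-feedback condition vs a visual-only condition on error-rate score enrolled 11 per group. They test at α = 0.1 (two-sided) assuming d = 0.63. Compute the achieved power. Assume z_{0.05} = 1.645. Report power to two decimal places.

power ≈ 0.43

For two equal groups, power = Φ(d·√(n/2) − z_{α/2}).
d·√(n/2) = 0.63 × √(11/2) = 0.63 × 2.345 = 1.477.
z_β = 1.477 − 1.645 = -0.168.
Power = Φ(-0.168) = 0.433.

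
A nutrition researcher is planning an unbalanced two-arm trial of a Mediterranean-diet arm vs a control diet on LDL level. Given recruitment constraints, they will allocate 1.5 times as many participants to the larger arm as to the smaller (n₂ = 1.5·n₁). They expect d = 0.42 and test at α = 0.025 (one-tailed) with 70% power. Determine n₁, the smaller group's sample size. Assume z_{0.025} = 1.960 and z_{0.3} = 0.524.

With allocation ratio k = n₂/n₁ = 1.5, Var(x̄₁−x̄₂) = σ²(1/n₁ + 1/(k·n₁)) = σ²·(k+1)/(k·n₁).
So n₁ = (1 + 1/k)·((z_{α} + z_β)/d)² = 1.667 × (2.484/0.42)².
n₁ = 1.667 × 34.98 = 58.3.
Round up: n₁ = 59, giving n₂ = ⌈1.5 × 59⌉ = ⌈88.5⌉ = 89.

n₁ = 59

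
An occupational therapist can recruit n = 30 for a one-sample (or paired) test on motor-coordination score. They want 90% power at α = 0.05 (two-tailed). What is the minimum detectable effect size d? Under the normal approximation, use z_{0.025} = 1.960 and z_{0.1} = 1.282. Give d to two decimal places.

For a single sample (or paired design) of n = 30: d_min = (z_{α/2} + z_β)/√n.
z-sum = 1.960 + 1.282 = 3.242.
d_min = 3.242 / √30 = 3.242 / 5.477 = 0.592.

d_min ≈ 0.59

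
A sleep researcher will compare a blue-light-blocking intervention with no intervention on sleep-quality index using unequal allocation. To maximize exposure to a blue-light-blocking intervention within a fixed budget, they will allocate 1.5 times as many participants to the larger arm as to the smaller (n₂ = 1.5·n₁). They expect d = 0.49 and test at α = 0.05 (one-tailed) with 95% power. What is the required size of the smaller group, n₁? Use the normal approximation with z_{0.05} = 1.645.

n₁ = 76

With allocation ratio k = n₂/n₁ = 1.5, Var(x̄₁−x̄₂) = σ²(1/n₁ + 1/(k·n₁)) = σ²·(k+1)/(k·n₁).
So n₁ = (1 + 1/k)·((z_{α} + z_β)/d)² = 1.667 × (3.290/0.49)².
n₁ = 1.667 × 45.08 = 75.1.
Round up: n₁ = 76, giving n₂ = 1.5 × 76 = 114.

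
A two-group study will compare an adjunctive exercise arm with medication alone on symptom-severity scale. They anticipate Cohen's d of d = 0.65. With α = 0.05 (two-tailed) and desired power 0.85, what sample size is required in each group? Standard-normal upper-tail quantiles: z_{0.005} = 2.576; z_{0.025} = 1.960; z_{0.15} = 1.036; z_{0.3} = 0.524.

n = 43 per group

For two independent groups with equal n: n = 2·((z_{α/2} + z_β) / d)².
z_{α/2} + z_β = 1.960 + 1.036 = 2.996.
n = 2 × (2.996 / 0.65)² = 2 × 4.609² = 2 × 21.25 = 42.5.
Round up to the next whole participant.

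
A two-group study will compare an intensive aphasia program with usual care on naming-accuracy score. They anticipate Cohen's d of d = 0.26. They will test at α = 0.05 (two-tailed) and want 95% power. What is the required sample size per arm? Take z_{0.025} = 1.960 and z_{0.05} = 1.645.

For two independent groups with equal n: n = 2·((z_{α/2} + z_β) / d)².
z_{α/2} + z_β = 1.960 + 1.645 = 3.605.
n = 2 × (3.605 / 0.26)² = 2 × 13.865² = 2 × 192.25 = 384.5.
Round up to the next whole participant.

n = 385 per group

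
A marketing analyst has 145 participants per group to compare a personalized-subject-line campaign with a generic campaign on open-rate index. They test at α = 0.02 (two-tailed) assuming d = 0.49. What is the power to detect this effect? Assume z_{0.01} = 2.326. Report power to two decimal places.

power ≈ 0.97

For two equal groups, power = Φ(d·√(n/2) − z_{α/2}).
d·√(n/2) = 0.49 × √(145/2) = 0.49 × 8.515 = 4.172.
z_β = 4.172 − 2.326 = 1.846.
Power = Φ(1.846) = 0.968.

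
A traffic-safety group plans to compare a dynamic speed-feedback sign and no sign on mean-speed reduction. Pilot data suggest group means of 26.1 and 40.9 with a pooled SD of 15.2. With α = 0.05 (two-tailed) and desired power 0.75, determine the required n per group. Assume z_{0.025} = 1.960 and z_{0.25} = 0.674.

n = 15 per group

Cohen's d = |M₁ − M₂| / SD_pooled = |26.1 − 40.9| / 15.2 = 14.8 / 15.2 = 0.974.
For two independent groups with equal n: n = 2·((z_{α/2} + z_β) / d)².
z_{α/2} + z_β = 1.960 + 0.674 = 2.634.
n = 2 × (2.634 / 0.974)² = 2 × 2.704² = 2 × 7.31 = 14.6.
Round up to the next whole participant.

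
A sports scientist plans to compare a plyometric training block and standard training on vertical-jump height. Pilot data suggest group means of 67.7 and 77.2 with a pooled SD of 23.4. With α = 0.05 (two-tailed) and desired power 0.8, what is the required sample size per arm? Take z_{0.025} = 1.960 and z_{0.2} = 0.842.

n = 96 per group

Cohen's d = |M₁ − M₂| / SD_pooled = |67.7 − 77.2| / 23.4 = 9.5 / 23.4 = 0.406.
For two independent groups with equal n: n = 2·((z_{α/2} + z_β) / d)².
z_{α/2} + z_β = 1.960 + 0.842 = 2.802.
n = 2 × (2.802 / 0.406)² = 2 × 6.901² = 2 × 47.63 = 95.3.
Round up to the next whole participant.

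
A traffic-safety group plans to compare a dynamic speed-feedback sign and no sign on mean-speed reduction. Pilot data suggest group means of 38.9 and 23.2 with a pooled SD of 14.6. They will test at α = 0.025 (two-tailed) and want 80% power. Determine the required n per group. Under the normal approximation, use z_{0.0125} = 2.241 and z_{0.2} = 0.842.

Cohen's d = |M₁ − M₂| / SD_pooled = |38.9 − 23.2| / 14.6 = 15.7 / 14.6 = 1.075.
For two independent groups with equal n: n = 2·((z_{α/2} + z_β) / d)².
z_{α/2} + z_β = 2.241 + 0.842 = 3.083.
n = 2 × (3.083 / 1.075)² = 2 × 2.868² = 2 × 8.22 = 16.4.
Round up to the next whole participant.

n = 17 per group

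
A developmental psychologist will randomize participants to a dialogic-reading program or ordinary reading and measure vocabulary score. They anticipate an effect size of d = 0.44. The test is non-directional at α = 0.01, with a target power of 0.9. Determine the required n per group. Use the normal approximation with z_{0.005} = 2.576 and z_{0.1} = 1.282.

n = 154 per group

For two independent groups with equal n: n = 2·((z_{α/2} + z_β) / d)².
z_{α/2} + z_β = 2.576 + 1.282 = 3.858.
n = 2 × (3.858 / 0.44)² = 2 × 8.768² = 2 × 76.88 = 153.8.
Round up to the next whole participant.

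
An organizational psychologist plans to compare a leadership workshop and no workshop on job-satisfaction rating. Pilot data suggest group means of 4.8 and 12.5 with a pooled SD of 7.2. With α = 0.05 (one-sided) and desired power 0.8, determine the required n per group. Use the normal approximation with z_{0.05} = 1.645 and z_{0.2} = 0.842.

Cohen's d = |M₁ − M₂| / SD_pooled = |4.8 − 12.5| / 7.2 = 7.7 / 7.2 = 1.069.
For two independent groups with equal n: n = 2·((z_{α} + z_β) / d)².
z_{α} + z_β = 1.645 + 0.842 = 2.487.
n = 2 × (2.487 / 1.069)² = 2 × 2.326² = 2 × 5.41 = 10.8.
Round up to the next whole participant.

n = 11 per group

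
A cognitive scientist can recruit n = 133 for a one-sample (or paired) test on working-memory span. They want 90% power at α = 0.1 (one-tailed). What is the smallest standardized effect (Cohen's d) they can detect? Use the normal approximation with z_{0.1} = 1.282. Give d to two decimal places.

For a single sample (or paired design) of n = 133: d_min = (z_{α} + z_β)/√n.
z-sum = 1.282 + 1.282 = 2.564.
d_min = 2.564 / √133 = 2.564 / 11.533 = 0.222.

d_min ≈ 0.22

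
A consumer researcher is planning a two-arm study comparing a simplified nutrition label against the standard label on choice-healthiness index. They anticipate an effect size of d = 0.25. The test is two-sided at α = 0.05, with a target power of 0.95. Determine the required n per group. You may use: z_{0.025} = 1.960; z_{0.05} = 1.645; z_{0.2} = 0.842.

For two independent groups with equal n: n = 2·((z_{α/2} + z_β) / d)².
z_{α/2} + z_β = 1.960 + 1.645 = 3.605.
n = 2 × (3.605 / 0.25)² = 2 × 14.420² = 2 × 207.94 = 415.9.
Round up to the next whole participant.

n = 416 per group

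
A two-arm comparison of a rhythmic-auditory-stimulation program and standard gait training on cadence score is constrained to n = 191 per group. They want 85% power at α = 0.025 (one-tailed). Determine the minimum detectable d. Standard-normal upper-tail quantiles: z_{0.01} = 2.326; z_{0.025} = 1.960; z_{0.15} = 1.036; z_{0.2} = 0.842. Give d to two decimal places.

d_min ≈ 0.31

For two independent groups of n = 191 each: d_min = (z_{α} + z_β)·√(2/n).
z-sum = 1.960 + 1.036 = 2.996.
d_min = 2.996 × √(2/191) = 2.996 × 0.1023 = 0.307.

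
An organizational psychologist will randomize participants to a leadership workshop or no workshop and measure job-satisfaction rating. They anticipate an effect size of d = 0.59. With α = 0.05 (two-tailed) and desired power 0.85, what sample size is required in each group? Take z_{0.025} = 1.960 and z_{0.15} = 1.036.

n = 52 per group

For two independent groups with equal n: n = 2·((z_{α/2} + z_β) / d)².
z_{α/2} + z_β = 1.960 + 1.036 = 2.996.
n = 2 × (2.996 / 0.59)² = 2 × 5.078² = 2 × 25.79 = 51.6.
Round up to the next whole participant.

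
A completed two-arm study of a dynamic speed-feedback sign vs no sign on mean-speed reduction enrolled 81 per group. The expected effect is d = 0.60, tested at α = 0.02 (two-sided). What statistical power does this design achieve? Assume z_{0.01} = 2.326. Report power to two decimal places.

power ≈ 0.93

For two equal groups, power = Φ(d·√(n/2) − z_{α/2}).
d·√(n/2) = 0.60 × √(81/2) = 0.60 × 6.364 = 3.818.
z_β = 3.818 − 2.326 = 1.492.
Power = Φ(1.492) = 0.932.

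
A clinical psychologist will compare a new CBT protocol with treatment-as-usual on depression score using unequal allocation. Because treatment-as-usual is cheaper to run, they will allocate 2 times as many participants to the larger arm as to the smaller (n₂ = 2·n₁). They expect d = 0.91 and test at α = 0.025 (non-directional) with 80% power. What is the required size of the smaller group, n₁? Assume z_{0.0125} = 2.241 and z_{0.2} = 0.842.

n₁ = 18

With allocation ratio k = n₂/n₁ = 2, Var(x̄₁−x̄₂) = σ²(1/n₁ + 1/(k·n₁)) = σ²·(k+1)/(k·n₁).
So n₁ = (1 + 1/k)·((z_{α/2} + z_β)/d)² = 1.500 × (3.083/0.91)².
n₁ = 1.500 × 11.48 = 17.2.
Round up: n₁ = 18, giving n₂ = 2 × 18 = 36.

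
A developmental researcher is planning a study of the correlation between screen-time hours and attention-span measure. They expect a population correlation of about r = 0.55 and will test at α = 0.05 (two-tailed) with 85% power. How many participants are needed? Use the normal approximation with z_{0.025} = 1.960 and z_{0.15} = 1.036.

Fisher's z: C = ½·ln((1+r)/(1−r)) = ½·ln(3.4444) = 0.6184.
n = ((z_{α/2} + z_β)/C)² + 3.
(1.960 + 1.036) / 0.6184 = 2.996 / 0.6184 = 4.845.
n = 4.845² + 3 = 23.47 + 3 = 26.5.
Round up.

n = 27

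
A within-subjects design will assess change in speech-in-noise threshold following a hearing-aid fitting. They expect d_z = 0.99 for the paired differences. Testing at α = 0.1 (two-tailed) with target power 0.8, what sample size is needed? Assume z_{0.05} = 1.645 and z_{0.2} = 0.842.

n = 7 pairs

For a paired (one-sample on differences) test: n = ((z_{α/2} + z_β) / d)².
z_{α/2} + z_β = 1.645 + 0.842 = 2.487.
n = (2.487 / 0.99)² = 2.512² = 6.31.
Round up.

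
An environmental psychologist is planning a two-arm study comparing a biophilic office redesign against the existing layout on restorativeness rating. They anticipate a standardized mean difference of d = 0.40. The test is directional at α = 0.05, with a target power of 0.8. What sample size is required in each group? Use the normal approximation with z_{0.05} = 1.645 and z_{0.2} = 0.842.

For two independent groups with equal n: n = 2·((z_{α} + z_β) / d)².
z_{α} + z_β = 1.645 + 0.842 = 2.487.
n = 2 × (2.487 / 0.40)² = 2 × 6.218² = 2 × 38.66 = 77.3.
Round up to the next whole participant.

n = 78 per group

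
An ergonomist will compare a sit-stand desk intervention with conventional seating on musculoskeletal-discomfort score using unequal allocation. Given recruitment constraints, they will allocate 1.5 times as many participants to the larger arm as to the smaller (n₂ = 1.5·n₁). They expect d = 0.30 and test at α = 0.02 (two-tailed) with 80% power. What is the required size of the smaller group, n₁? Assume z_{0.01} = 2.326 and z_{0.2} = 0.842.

n₁ = 186

With allocation ratio k = n₂/n₁ = 1.5, Var(x̄₁−x̄₂) = σ²(1/n₁ + 1/(k·n₁)) = σ²·(k+1)/(k·n₁).
So n₁ = (1 + 1/k)·((z_{α/2} + z_β)/d)² = 1.667 × (3.168/0.30)².
n₁ = 1.667 × 111.51 = 185.9.
Round up: n₁ = 186, giving n₂ = 1.5 × 186 = 279.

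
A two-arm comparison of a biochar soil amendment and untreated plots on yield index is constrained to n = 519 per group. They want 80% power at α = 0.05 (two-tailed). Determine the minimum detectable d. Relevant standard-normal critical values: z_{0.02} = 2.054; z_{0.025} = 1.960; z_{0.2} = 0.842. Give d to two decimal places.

d_min ≈ 0.17

For two independent groups of n = 519 each: d_min = (z_{α/2} + z_β)·√(2/n).
z-sum = 1.960 + 0.842 = 2.802.
d_min = 2.802 × √(2/519) = 2.802 × 0.0621 = 0.174.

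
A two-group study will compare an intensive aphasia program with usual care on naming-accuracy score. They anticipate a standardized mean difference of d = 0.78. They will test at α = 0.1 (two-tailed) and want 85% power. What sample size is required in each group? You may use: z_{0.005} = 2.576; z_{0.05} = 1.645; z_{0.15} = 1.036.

For two independent groups with equal n: n = 2·((z_{α/2} + z_β) / d)².
z_{α/2} + z_β = 1.645 + 1.036 = 2.681.
n = 2 × (2.681 / 0.78)² = 2 × 3.437² = 2 × 11.81 = 23.6.
Round up to the next whole participant.

n = 24 per group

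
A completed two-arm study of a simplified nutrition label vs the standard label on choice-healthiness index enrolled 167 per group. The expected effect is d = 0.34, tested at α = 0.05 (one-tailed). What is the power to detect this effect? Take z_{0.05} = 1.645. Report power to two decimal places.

power ≈ 0.93

For two equal groups, power = Φ(d·√(n/2) − z_{α}).
d·√(n/2) = 0.34 × √(167/2) = 0.34 × 9.138 = 3.107.
z_β = 3.107 − 1.645 = 1.462.
Power = Φ(1.462) = 0.928.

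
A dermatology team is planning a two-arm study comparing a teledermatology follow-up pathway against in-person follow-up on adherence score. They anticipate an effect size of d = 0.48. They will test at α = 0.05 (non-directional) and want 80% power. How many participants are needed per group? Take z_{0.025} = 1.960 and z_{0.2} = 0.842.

For two independent groups with equal n: n = 2·((z_{α/2} + z_β) / d)².
z_{α/2} + z_β = 1.960 + 0.842 = 2.802.
n = 2 × (2.802 / 0.48)² = 2 × 5.838² = 2 × 34.08 = 68.2.
Round up to the next whole participant.

n = 69 per group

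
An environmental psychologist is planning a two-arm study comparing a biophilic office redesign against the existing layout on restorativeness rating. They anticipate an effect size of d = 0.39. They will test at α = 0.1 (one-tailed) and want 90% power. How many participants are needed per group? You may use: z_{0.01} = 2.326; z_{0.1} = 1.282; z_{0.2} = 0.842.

n = 87 per group

For two independent groups with equal n: n = 2·((z_{α} + z_β) / d)².
z_{α} + z_β = 1.282 + 1.282 = 2.564.
n = 2 × (2.564 / 0.39)² = 2 × 6.574² = 2 × 43.22 = 86.4.
Round up to the next whole participant.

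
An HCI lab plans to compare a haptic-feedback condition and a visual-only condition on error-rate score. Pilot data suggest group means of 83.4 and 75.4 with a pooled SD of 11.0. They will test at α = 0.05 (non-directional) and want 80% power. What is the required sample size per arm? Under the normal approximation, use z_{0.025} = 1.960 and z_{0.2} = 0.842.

Cohen's d = |M₁ − M₂| / SD_pooled = |83.4 − 75.4| / 11.0 = 8.0 / 11.0 = 0.727.
For two independent groups with equal n: n = 2·((z_{α/2} + z_β) / d)².
z_{α/2} + z_β = 1.960 + 0.842 = 2.802.
n = 2 × (2.802 / 0.727)² = 2 × 3.854² = 2 × 14.85 = 29.7.
Round up to the next whole participant.

n = 30 per group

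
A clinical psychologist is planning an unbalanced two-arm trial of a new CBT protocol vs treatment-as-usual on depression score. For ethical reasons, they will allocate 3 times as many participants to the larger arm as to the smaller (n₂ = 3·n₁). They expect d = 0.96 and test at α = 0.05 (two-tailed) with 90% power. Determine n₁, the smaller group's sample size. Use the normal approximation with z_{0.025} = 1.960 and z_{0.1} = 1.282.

n₁ = 16

With allocation ratio k = n₂/n₁ = 3, Var(x̄₁−x̄₂) = σ²(1/n₁ + 1/(k·n₁)) = σ²·(k+1)/(k·n₁).
So n₁ = (1 + 1/k)·((z_{α/2} + z_β)/d)² = 1.333 × (3.242/0.96)².
n₁ = 1.333 × 11.40 = 15.2.
Round up: n₁ = 16, giving n₂ = 3 × 16 = 48.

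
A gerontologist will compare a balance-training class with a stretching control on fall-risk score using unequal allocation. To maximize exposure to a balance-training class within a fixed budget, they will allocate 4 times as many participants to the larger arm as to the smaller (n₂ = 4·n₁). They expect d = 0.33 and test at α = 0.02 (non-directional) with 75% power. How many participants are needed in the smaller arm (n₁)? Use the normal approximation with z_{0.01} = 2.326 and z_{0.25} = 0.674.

n₁ = 104

With allocation ratio k = n₂/n₁ = 4, Var(x̄₁−x̄₂) = σ²(1/n₁ + 1/(k·n₁)) = σ²·(k+1)/(k·n₁).
So n₁ = (1 + 1/k)·((z_{α/2} + z_β)/d)² = 1.250 × (3.000/0.33)².
n₁ = 1.250 × 82.64 = 103.3.
Round up: n₁ = 104, giving n₂ = 4 × 104 = 416.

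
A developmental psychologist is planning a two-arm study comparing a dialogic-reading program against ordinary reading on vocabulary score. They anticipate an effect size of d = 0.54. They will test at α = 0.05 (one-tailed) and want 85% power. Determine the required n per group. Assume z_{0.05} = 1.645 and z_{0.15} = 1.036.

For two independent groups with equal n: n = 2·((z_{α} + z_β) / d)².
z_{α} + z_β = 1.645 + 1.036 = 2.681.
n = 2 × (2.681 / 0.54)² = 2 × 4.965² = 2 × 24.65 = 49.3.
Round up to the next whole participant.

n = 50 per group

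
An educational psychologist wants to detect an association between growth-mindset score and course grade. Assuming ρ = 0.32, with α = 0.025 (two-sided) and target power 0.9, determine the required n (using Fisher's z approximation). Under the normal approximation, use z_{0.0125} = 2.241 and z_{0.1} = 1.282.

Fisher's z: C = ½·ln((1+r)/(1−r)) = ½·ln(1.9412) = 0.3316.
n = ((z_{α/2} + z_β)/C)² + 3.
(2.241 + 1.282) / 0.3316 = 3.523 / 0.3316 = 10.624.
n = 10.624² + 3 = 112.87 + 3 = 115.9.
Round up.

n = 116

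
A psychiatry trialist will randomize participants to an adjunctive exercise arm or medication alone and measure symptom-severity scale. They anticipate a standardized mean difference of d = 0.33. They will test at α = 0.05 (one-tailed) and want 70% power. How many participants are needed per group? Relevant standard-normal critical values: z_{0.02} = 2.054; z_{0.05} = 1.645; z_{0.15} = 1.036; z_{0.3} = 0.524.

n = 87 per group

For two independent groups with equal n: n = 2·((z_{α} + z_β) / d)².
z_{α} + z_β = 1.645 + 0.524 = 2.169.
n = 2 × (2.169 / 0.33)² = 2 × 6.573² = 2 × 43.20 = 86.4.
Round up to the next whole participant.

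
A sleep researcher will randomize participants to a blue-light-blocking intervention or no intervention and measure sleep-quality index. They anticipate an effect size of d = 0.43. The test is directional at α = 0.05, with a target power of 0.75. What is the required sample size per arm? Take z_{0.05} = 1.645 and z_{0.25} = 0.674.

n = 59 per group

For two independent groups with equal n: n = 2·((z_{α} + z_β) / d)².
z_{α} + z_β = 1.645 + 0.674 = 2.319.
n = 2 × (2.319 / 0.43)² = 2 × 5.393² = 2 × 29.08 = 58.2.
Round up to the next whole participant.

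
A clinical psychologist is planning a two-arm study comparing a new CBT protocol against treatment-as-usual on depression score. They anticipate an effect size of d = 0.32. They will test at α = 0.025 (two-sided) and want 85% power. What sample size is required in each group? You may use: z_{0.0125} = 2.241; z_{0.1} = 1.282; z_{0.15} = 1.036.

n = 210 per group

For two independent groups with equal n: n = 2·((z_{α/2} + z_β) / d)².
z_{α/2} + z_β = 2.241 + 1.036 = 3.277.
n = 2 × (3.277 / 0.32)² = 2 × 10.241² = 2 × 104.87 = 209.7.
Round up to the next whole participant.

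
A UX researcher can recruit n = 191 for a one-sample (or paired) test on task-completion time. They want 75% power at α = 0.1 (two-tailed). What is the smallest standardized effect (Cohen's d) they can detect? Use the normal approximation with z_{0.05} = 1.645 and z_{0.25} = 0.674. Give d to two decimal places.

For a single sample (or paired design) of n = 191: d_min = (z_{α/2} + z_β)/√n.
z-sum = 1.645 + 0.674 = 2.319.
d_min = 2.319 / √191 = 2.319 / 13.820 = 0.168.

d_min ≈ 0.17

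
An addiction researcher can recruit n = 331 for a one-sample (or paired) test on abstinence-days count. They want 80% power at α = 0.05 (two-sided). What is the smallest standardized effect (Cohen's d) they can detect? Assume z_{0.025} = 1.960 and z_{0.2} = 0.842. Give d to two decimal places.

d_min ≈ 0.15

For a single sample (or paired design) of n = 331: d_min = (z_{α/2} + z_β)/√n.
z-sum = 1.960 + 0.842 = 2.802.
d_min = 2.802 / √331 = 2.802 / 18.193 = 0.154.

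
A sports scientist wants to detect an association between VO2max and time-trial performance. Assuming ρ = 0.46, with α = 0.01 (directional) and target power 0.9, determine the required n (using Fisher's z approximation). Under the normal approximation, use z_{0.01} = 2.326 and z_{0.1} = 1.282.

n = 56

Fisher's z: C = ½·ln((1+r)/(1−r)) = ½·ln(2.7037) = 0.4973.
n = ((z_{α} + z_β)/C)² + 3.
(2.326 + 1.282) / 0.4973 = 3.608 / 0.4973 = 7.255.
n = 7.255² + 3 = 52.64 + 3 = 55.6.
Round up.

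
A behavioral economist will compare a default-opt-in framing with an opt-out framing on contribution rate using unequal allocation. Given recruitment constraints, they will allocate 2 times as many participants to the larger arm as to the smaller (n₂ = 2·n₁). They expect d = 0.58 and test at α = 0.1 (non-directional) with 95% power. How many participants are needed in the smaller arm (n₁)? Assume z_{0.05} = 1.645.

n₁ = 49

With allocation ratio k = n₂/n₁ = 2, Var(x̄₁−x̄₂) = σ²(1/n₁ + 1/(k·n₁)) = σ²·(k+1)/(k·n₁).
So n₁ = (1 + 1/k)·((z_{α/2} + z_β)/d)² = 1.500 × (3.290/0.58)².
n₁ = 1.500 × 32.18 = 48.3.
Round up: n₁ = 49, giving n₂ = 2 × 49 = 98.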